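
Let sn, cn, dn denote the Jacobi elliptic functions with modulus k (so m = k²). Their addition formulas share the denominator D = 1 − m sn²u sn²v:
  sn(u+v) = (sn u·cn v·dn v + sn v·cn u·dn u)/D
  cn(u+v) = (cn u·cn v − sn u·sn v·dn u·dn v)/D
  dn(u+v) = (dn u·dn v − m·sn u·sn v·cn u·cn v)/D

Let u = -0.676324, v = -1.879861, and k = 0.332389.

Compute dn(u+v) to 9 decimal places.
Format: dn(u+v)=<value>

dn(u+v)=0.978311862

sn u = -0.6218751263292164, cn u = 0.7831164199868505, dn u = 0.9784034289523477
sn v = -0.969373973402506, cn v = -0.2455892906660173, dn v = 0.9466684752439452
m = k² = 0.110482447321
D = 1 − m·sn²u·sn²v = 0.959850294051277
dn(u+v) = (dn u·dn v − m·sn u·sn v·cn u·cn v)/D = 0.9390329287297711/0.959850294051277 = 0.9783118623284041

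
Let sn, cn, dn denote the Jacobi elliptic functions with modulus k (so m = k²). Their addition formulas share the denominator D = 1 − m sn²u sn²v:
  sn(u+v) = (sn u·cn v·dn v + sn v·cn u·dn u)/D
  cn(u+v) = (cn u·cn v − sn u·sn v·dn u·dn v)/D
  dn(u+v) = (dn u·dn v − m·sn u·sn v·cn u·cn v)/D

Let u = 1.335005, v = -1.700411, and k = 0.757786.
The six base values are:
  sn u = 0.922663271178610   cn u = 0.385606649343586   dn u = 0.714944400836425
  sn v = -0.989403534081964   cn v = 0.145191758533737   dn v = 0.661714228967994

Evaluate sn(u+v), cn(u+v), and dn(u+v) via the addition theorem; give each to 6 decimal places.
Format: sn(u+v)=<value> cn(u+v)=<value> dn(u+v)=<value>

m = k² = 0.574239621796
D = 1 − m·sn²u·sn²v = 0.5214508653903707
sn(u+v) = (sn u·cn v·dn v + sn v·cn u·dn u)/D = -0.1841207123070434/0.5214508653903707 = -0.3530931186952891
cn(u+v) = (cn u·cn v − sn u·sn v·dn u·dn v)/D = 0.4878632680535741/0.5214508653903707 = 0.9355881837272393
dn(u+v) = (dn u·dn v − m·sn u·sn v·cn u·cn v)/D = 0.5024380867995371/0.5214508653903707 = 0.9635386958719491

sn(u+v)=-0.353093 cn(u+v)=0.935588 dn(u+v)=0.963539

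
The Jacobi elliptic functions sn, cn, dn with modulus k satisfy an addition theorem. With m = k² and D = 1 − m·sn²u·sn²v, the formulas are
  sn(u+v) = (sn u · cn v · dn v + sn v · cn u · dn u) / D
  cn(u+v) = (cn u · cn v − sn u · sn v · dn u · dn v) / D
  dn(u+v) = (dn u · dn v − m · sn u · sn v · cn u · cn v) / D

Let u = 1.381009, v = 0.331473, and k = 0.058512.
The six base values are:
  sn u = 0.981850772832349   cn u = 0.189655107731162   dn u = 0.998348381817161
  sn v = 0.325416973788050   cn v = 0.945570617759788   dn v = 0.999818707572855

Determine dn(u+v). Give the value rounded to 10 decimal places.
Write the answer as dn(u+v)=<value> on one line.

m = k² = 0.003423654144
D = 1 − m·sn²u·sn²v = 0.9996504886668003
dn(u+v) = (dn u·dn v − m·sn u·sn v·cn u·cn v)/D = 0.9979712181408662/0.9996504886668003 = 0.9983201423447773

dn(u+v)=0.9983201423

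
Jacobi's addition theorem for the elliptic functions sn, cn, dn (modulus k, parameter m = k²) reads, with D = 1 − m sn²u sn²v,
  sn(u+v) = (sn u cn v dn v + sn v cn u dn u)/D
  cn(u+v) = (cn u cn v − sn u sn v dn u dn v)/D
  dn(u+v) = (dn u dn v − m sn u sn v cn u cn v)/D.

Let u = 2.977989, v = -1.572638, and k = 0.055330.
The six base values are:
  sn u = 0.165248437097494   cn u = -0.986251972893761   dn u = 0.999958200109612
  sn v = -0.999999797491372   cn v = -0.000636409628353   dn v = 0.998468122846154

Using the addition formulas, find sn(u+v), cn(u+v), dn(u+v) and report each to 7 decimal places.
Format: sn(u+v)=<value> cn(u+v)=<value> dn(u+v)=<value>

m = k² = 0.0030614089
D = 1 − m·sn²u·sn²v = 0.9999164020003143
sn(u+v) = (sn u·cn v·dn v + sn v·cn u·dn u)/D = 0.9861055433577025/0.9999164020003143 = 0.9861879867007048
cn(u+v) = (cn u·cn v − sn u·sn v·dn u·dn v)/D = 0.1656160268466322/0.9999164020003143 = 0.1656298731727176
dn(u+v) = (dn u·dn v − m·sn u·sn v·cn u·cn v)/D = 0.9984267045169499/0.9999164020003143 = 0.998510177970494

sn(u+v)=0.9861880 cn(u+v)=0.1656299 dn(u+v)=0.9985102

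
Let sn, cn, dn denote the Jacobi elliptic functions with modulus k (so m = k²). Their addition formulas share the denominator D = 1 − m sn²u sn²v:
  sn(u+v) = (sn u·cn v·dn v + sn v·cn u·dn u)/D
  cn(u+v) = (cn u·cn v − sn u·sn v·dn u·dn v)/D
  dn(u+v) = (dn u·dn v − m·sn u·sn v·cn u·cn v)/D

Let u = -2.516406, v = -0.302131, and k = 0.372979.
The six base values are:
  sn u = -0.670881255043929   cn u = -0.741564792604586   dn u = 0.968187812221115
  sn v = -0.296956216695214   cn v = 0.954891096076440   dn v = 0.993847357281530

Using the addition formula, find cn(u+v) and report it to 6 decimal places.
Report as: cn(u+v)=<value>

m = k² = 0.139113334441
D = 1 − m·sn²u·sn²v = 0.994478654570602
cn(u+v) = (cn u·cn v − sn u·sn v·dn u·dn v)/D = -0.8998115274657356/0.994478654570602 = -0.904807281011233

cn(u+v)=-0.904807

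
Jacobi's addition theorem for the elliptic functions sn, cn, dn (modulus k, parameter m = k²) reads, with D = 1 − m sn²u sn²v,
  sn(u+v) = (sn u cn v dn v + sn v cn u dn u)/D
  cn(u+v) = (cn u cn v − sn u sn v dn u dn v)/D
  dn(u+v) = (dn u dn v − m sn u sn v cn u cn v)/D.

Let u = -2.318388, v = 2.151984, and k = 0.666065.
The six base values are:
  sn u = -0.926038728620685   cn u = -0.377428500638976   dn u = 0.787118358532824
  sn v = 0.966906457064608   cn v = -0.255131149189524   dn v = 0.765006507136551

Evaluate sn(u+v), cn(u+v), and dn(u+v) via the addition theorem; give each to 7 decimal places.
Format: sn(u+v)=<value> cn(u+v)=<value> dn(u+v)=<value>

sn(u+v)=-0.1653032 cn(u+v)=0.9862428 dn(u+v)=0.9939202

m = k² = 0.443642584225
D = 1 − m·sn²u·sn²v = 0.6443191792847588
sn(u+v) = (sn u·cn v·dn v + sn v·cn u·dn u)/D = -0.1065079912742316/0.6443191792847588 = -0.1653031520689222
cn(u+v) = (cn u·cn v − sn u·sn v·dn u·dn v)/D = 0.6354551538770564/0.6443191792847588 = 0.9862428037334816
dn(u+v) = (dn u·dn v − m·sn u·sn v·cn u·cn v)/D = 0.6404018617419171/0.6443191792847588 = 0.9939202220440028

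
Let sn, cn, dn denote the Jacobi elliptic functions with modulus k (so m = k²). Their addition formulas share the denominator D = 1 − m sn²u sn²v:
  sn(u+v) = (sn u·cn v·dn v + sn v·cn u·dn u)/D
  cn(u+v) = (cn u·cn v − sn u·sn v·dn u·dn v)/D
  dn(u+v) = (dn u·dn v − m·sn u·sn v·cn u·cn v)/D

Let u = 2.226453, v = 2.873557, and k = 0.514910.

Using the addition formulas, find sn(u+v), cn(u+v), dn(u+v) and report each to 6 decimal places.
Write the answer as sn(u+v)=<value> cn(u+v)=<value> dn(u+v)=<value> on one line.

sn(u+v)=-0.999882 cn(u+v)=0.015332 dn(u+v)=0.857281

sn u = 0.8952041057505168, cn u = -0.4456563800142633, dn u = 0.8874263439618977
sn v = 0.4871583147756372, cn v = -0.8733136758032369, dn v = 0.9680278642408012
m = k² = 0.2651323081
D = 1 − m·sn²u·sn²v = 0.9495748705026119
sn(u+v) = (sn u·cn v·dn v + sn v·cn u·dn u)/D = -0.9494632483642652/0.9495748705026119 = -0.9998824504082679
cn(u+v) = (cn u·cn v − sn u·sn v·dn u·dn v)/D = 0.01455935079698808/0.9495748705026119 = 0.01533249378143483
dn(u+v) = (dn u·dn v − m·sn u·sn v·cn u·cn v)/D = 0.8140521111235332/0.9495748705026119 = 0.8572805962026499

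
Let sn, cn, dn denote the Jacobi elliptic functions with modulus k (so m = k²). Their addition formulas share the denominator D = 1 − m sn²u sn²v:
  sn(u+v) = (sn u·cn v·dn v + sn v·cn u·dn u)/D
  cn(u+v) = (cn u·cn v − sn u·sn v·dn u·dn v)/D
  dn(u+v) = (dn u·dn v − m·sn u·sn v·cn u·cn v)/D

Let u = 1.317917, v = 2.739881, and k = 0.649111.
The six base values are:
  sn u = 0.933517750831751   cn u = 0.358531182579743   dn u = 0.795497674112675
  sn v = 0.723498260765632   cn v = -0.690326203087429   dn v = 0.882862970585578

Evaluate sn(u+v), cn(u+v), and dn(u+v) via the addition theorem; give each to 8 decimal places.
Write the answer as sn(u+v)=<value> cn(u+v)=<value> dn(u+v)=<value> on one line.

sn(u+v)=-0.44886904 cn(u+v)=-0.89359755 dn(u+v)=0.95661170

m = k² = 0.421345090321
D = 1 − m·sn²u·sn²v = 0.8077979207620335
sn(u+v) = (sn u·cn v·dn v + sn v·cn u·dn u)/D = -0.3625954806965887/0.8077979207620335 = -0.4488690443205591
cn(u+v) = (cn u·cn v − sn u·sn v·dn u·dn v)/D = -0.7218462427455547/0.8077979207620335 = -0.8935975498236037
dn(u+v) = (dn u·dn v − m·sn u·sn v·cn u·cn v)/D = 0.7727489447985507/0.8077979207620335 = 0.956611703171482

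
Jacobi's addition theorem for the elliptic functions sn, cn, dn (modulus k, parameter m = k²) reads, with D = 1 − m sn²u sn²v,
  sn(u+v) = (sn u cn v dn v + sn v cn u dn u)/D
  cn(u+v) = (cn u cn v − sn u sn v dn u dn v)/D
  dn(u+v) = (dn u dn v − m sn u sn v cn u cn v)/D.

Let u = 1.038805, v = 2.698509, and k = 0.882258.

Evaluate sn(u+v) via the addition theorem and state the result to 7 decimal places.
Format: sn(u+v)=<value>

sn(u+v)=0.6025750

sn u = 0.7973975245152003, cn u = 0.6034543793005653, dn u = 0.7106850175847714
sn v = 0.9721130640763535, cn v = -0.2345126662934935, dn v = 0.5142263228773084
m = k² = 0.778379178564
D = 1 − m·sn²u·sn²v = 0.5322922831889997
sn(u+v) = (sn u·cn v·dn v + sn v·cn u·dn u)/D = 0.3207459982926743/0.5322922831889997 = 0.6025749544424408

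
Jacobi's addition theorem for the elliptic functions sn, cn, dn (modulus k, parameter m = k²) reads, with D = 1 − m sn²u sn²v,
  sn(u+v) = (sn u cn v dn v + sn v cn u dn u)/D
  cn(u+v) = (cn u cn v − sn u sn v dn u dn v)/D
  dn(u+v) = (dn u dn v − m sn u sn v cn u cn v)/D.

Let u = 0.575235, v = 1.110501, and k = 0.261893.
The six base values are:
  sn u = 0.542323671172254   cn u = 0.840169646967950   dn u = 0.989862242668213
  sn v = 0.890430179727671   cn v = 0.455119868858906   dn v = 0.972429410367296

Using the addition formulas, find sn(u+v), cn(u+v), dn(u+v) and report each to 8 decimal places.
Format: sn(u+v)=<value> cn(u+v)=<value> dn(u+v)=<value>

m = k² = 0.068587943449
D = 1 − m·sn²u·sn²v = 0.9840057218161449
sn(u+v) = (sn u·cn v·dn v + sn v·cn u·dn u)/D = 0.9805454700456566/0.9840057218161449 = 0.9964835044209888
cn(u+v) = (cn u·cn v − sn u·sn v·dn u·dn v)/D = -0.08244902509947947/0.9840057218161449 = -0.08378917243215435
dn(u+v) = (dn u·dn v − m·sn u·sn v·cn u·cn v)/D = 0.9499063377199139/0.9840057218161449 = 0.9653463558796234

sn(u+v)=0.99648350 cn(u+v)=-0.08378917 dn(u+v)=0.96534636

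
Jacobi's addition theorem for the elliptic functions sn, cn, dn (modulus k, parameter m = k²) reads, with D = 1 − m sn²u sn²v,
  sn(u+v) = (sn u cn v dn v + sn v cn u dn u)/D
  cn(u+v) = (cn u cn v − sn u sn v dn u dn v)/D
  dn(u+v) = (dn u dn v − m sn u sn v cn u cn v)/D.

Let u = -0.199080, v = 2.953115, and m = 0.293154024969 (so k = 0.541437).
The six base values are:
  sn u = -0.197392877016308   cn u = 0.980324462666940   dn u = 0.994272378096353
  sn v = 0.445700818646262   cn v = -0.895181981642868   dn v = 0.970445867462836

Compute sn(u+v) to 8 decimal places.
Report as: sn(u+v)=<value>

m = k² = 0.293154024969
D = 1 − m·sn²u·sn²v = 0.9977309415730337
sn(u+v) = (sn u·cn v·dn v + sn v·cn u·dn u)/D = 0.6059090939250974/0.9977309415730337 = 0.6072870637546976

sn(u+v)=0.60728706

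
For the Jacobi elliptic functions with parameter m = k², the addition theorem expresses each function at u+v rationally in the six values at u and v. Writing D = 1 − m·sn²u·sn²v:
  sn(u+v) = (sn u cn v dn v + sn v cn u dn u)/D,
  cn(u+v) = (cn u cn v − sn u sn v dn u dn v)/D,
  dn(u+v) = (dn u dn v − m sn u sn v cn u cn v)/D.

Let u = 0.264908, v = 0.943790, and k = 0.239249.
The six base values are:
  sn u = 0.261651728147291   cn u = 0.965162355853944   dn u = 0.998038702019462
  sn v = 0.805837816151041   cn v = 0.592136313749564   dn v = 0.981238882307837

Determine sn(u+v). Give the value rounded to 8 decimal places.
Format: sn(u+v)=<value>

m = k² = 0.057240084001
D = 1 − m·sn²u·sn²v = 0.9974552638145455
sn(u+v) = (sn u·cn v·dn v + sn v·cn u·dn u)/D = 0.9282656618273439/0.9974552638145455 = 0.9306338795360092

sn(u+v)=0.93063388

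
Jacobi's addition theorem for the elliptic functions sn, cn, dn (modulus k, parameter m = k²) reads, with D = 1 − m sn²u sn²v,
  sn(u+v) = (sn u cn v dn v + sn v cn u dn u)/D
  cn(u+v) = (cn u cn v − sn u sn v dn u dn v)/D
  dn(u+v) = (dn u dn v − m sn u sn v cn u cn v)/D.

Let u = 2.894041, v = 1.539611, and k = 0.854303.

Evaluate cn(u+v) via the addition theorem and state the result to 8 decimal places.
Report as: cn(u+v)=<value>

sn u = 0.9089318532206857, cn u = -0.416944704008589, dn u = 0.6301132964869172
sn v = 0.9507867967756776, cn v = 0.3098458763273224, dn v = 0.5832955267543691
m = k² = 0.729833615809
D = 1 − m·sn²u·sn²v = 0.4549293542907052
cn(u+v) = (cn u·cn v − sn u·sn v·dn u·dn v)/D = -0.4468187734307406/0.4549293542907052 = -0.9821717794565925

cn(u+v)=-0.98217178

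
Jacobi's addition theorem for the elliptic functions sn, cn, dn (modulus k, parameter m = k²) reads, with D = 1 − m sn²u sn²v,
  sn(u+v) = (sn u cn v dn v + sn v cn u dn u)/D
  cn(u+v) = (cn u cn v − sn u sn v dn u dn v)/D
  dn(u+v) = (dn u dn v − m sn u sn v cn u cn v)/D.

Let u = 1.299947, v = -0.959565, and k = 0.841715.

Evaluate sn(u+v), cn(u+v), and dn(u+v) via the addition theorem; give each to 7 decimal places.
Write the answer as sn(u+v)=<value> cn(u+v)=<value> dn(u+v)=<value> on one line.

sn(u+v)=0.3295707 cn(u+v)=0.9441309 dn(u+v)=0.9607532

sn u = 0.8977408126859881, cn u = 0.4405240438817179, dn u = 0.65498496673393
sn v = -0.7667821569142896, cn v = 0.6419074106425862, dn v = 0.7638345989042536
m = k² = 0.708484141225
D = 1 − m·sn²u·sn²v = 0.6642808857806664
sn(u+v) = (sn u·cn v·dn v + sn v·cn u·dn u)/D = 0.2189275393868609/0.6642808857806664 = 0.3295707344184322
cn(u+v) = (cn u·cn v − sn u·sn v·dn u·dn v)/D = 0.6271681016374807/0.6642808857806664 = 0.9441308865908875
dn(u+v) = (dn u·dn v − m·sn u·sn v·cn u·cn v)/D = 0.6382099727267346/0.6642808857806664 = 0.9607531789458413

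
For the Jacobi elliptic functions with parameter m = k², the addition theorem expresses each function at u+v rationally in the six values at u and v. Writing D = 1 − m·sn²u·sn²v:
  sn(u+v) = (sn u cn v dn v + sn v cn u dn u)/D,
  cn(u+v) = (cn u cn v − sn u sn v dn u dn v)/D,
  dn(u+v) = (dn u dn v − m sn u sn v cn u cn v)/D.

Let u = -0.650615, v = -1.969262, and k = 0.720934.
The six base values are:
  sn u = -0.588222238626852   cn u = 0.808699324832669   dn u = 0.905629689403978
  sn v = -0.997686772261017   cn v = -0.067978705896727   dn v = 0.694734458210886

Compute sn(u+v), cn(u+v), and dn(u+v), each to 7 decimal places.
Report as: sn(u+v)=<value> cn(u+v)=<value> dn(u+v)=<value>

m = k² = 0.519745832356
D = 1 − m·sn²u·sn²v = 0.8209961700289283
sn(u+v) = (sn u·cn v·dn v + sn v·cn u·dn u)/D = -0.7029078921871429/0.8209961700289283 = -0.8561646422325886
cn(u+v) = (cn u·cn v − sn u·sn v·dn u·dn v)/D = -0.4242112755493386/0.8209961700289283 = -0.5167031114583534
dn(u+v) = (dn u·dn v − m·sn u·sn v·cn u·cn v)/D = 0.6459403592270825/0.8209961700289283 = 0.7867763368546803

sn(u+v)=-0.8561646 cn(u+v)=-0.5167031 dn(u+v)=0.7867763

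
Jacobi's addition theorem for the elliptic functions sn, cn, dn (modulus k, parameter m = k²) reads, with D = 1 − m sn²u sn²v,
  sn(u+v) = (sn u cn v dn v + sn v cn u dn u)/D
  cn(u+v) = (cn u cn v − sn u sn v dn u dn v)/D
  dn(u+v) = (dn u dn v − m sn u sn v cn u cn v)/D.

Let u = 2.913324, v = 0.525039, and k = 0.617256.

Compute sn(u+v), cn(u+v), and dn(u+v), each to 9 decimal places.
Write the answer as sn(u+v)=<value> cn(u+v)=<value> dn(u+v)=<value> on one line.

sn(u+v)=0.090607522 cn(u+v)=-0.995886679 dn(u+v)=0.998434802

sn u = 0.5664096321490999, cn u = -0.8241238551387293, dn u = 0.936891687802823
sn v = 0.4937329676629411, cn v = 0.8696135674210386, dn v = 0.9524292959826187
m = k² = 0.381004969536
D = 1 − m·sn²u·sn²v = 0.9702027520580335
sn(u+v) = (sn u·cn v·dn v + sn v·cn u·dn u)/D = 0.08790766730565767/0.9702027520580335 = 0.09060752210729597
cn(u+v) = (cn u·cn v − sn u·sn v·dn u·dn v)/D = -0.9662119964737862/0.9702027520580335 = -0.9958866787629885
dn(u+v) = (dn u·dn v − m·sn u·sn v·cn u·cn v)/D = 0.9686841930735802/0.9702027520580335 = 0.9984348024356433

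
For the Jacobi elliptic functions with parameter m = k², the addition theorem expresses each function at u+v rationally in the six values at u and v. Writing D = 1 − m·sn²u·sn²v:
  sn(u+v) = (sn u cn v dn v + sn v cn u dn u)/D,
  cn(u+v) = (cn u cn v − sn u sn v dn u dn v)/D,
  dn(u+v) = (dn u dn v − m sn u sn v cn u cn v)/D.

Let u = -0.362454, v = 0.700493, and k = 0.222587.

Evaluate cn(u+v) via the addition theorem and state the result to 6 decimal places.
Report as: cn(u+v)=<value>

sn u = -0.3542118305532945, cn u = 0.9351652148663808, dn u = 0.9968870494875404
sn v = 0.642627322373571, cn v = 0.7661789115728614, dn v = 0.9897168377108981
m = k² = 0.049544972569
D = 1 − m·sn²u·sn²v = 0.9974328922975346
cn(u+v) = (cn u·cn v − sn u·sn v·dn u·dn v)/D = 0.9410880469705482/0.9974328922975346 = 0.9435101391160271

cn(u+v)=0.943510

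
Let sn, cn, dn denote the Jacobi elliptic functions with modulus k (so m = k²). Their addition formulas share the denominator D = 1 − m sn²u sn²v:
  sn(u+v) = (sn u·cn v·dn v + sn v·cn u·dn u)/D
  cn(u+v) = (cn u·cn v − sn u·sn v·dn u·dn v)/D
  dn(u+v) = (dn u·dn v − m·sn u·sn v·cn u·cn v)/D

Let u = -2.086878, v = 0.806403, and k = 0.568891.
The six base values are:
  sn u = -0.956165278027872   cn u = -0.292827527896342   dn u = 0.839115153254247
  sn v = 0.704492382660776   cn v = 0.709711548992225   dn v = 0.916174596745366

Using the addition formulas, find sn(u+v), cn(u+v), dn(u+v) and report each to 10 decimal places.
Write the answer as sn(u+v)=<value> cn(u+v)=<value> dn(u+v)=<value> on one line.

sn(u+v)=-0.9316338393 cn(u+v)=0.3633983895 dn(u+v)=0.8479988250

m = k² = 0.323636969881
D = 1 − m·sn²u·sn²v = 0.853149081508935
sn(u+v) = (sn u·cn v·dn v + sn v·cn u·dn u)/D = -0.7948225543079177/0.853149081508935 = -0.9316338393075954
cn(u+v) = (cn u·cn v − sn u·sn v·dn u·dn v)/D = 0.3100330021836008/0.853149081508935 = 0.3633983894529385
dn(u+v) = (dn u·dn v − m·sn u·sn v·cn u·cn v)/D = 0.7234694186336122/0.853149081508935 = 0.847998824958045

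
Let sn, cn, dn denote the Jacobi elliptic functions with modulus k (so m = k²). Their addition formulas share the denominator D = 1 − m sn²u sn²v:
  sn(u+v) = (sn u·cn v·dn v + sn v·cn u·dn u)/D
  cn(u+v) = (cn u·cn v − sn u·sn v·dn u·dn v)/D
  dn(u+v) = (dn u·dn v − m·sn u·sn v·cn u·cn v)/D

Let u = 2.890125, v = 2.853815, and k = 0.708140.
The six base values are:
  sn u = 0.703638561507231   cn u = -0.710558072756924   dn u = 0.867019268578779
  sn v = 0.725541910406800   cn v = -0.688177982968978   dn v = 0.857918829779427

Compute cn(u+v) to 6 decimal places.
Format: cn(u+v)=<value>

m = k² = 0.5014622596
D = 1 − m·sn²u·sn²v = 0.869303930839695
cn(u+v) = (cn u·cn v − sn u·sn v·dn u·dn v)/D = 0.1092497747201496/0.869303930839695 = 0.1256750036947618

cn(u+v)=0.125675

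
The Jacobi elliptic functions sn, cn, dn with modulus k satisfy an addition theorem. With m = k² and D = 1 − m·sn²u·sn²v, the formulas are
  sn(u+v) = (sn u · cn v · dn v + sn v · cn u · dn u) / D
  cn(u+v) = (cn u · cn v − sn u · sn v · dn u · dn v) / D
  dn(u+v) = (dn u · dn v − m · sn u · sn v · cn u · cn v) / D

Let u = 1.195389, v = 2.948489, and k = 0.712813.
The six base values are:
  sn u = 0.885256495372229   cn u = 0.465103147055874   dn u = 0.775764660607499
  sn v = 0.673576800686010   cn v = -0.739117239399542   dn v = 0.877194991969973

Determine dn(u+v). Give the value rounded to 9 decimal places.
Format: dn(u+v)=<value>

dn(u+v)=0.957661220

m = k² = 0.508102372969
D = 1 − m·sn²u·sn²v = 0.819339291647635
dn(u+v) = (dn u·dn v − m·sn u·sn v·cn u·cn v)/D = 0.78464946568985/0.819339291647635 = 0.957661220069129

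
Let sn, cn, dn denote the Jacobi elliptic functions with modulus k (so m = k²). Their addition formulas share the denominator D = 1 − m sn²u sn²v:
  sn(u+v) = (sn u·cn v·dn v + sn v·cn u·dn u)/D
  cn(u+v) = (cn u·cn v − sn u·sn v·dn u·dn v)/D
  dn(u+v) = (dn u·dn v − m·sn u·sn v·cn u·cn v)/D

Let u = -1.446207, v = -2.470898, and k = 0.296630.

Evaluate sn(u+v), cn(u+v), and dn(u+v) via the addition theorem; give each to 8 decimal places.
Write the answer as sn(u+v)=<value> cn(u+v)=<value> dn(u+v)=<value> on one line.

sn u = -0.9881993785161671, cn u = 0.1531730664975442, dn u = 0.9560727212728827
sn v = -0.672853595258534, cn v = -0.7397756682587397, dn v = 0.9798797915734996
m = k² = 0.0879893569
D = 1 − m·sn²u·sn²v = 0.9610990281760324
sn(u+v) = (sn u·cn v·dn v + sn v·cn u·dn u)/D = 0.6178012913981963/0.9610990281760324 = 0.6428071127807253
cn(u+v) = (cn u·cn v − sn u·sn v·dn u·dn v)/D = -0.7362288409914644/0.9610990281760324 = -0.7660280776567579
dn(u+v) = (dn u·dn v − m·sn u·sn v·cn u·cn v)/D = 0.9434657926311817/0.9610990281760324 = 0.9816530502810777

sn(u+v)=0.64280711 cn(u+v)=-0.76602808 dn(u+v)=0.98165305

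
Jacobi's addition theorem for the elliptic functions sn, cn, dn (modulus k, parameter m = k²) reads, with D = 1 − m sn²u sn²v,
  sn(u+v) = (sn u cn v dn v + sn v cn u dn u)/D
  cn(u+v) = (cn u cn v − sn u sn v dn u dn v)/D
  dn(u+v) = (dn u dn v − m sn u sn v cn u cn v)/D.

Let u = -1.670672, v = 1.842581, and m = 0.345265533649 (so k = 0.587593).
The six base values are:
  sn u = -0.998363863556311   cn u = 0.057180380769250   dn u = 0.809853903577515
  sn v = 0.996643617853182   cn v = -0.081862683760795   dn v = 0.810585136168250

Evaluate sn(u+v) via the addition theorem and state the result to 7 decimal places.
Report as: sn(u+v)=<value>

m = k² = 0.345265533649
D = 1 − m·sn²u·sn²v = 0.6581695765855734
sn(u+v) = (sn u·cn v·dn v + sn v·cn u·dn u)/D = 0.1124004341429582/0.6581695765855734 = 0.170777316578601

sn(u+v)=0.1707773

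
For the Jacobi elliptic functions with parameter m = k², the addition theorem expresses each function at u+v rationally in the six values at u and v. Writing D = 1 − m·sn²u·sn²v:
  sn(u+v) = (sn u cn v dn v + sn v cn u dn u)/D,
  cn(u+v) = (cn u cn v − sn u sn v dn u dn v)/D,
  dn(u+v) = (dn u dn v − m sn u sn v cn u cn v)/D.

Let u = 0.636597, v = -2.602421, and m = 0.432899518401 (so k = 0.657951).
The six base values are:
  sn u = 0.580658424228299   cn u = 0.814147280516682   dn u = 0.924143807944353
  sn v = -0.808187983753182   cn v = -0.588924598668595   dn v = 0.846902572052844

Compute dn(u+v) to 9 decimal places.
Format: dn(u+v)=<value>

dn(u+v)=0.757467749

m = k² = 0.432899518401
D = 1 − m·sn²u·sn²v = 0.9046647865954131
dn(u+v) = (dn u·dn v − m·sn u·sn v·cn u·cn v)/D = 0.6852543993119403/0.9046647865954131 = 0.7574677487899193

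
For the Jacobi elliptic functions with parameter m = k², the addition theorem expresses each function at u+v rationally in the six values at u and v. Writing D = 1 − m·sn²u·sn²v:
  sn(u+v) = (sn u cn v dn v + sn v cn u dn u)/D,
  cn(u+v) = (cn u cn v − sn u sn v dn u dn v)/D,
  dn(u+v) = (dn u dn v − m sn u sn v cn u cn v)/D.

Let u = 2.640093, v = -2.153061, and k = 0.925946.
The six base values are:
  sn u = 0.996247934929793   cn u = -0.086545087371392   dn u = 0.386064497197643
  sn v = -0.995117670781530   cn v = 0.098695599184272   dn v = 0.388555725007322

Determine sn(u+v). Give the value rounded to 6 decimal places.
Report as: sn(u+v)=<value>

m = k² = 0.857375994916
D = 1 − m·sn²u·sn²v = 0.1573347888307405
sn(u+v) = (sn u·cn v·dn v + sn v·cn u·dn u)/D = 0.07145371045509665/0.1573347888307405 = 0.4541507379653079

sn(u+v)=0.454151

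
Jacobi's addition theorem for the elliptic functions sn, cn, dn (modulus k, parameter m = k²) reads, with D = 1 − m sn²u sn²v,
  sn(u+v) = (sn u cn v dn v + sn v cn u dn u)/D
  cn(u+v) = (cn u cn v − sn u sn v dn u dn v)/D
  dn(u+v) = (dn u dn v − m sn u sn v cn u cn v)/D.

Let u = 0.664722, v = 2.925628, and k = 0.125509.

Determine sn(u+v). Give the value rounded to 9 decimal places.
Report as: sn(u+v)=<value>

sn(u+v)=-0.422375690

sn u = 0.6162848156598659, cn u = 0.7875233494869121, dn u = 0.997004055755459
sn v = 0.2264354474432353, cn v = -0.9740261742587731, dn v = 0.9995960791315079
m = k² = 0.015752509081
D = 1 − m·sn²u·sn²v = 0.9996932380406879
sn(u+v) = (sn u·cn v·dn v + sn v·cn u·dn u)/D = -0.4222461209828289/0.9996932380406879 = -0.4223756897769907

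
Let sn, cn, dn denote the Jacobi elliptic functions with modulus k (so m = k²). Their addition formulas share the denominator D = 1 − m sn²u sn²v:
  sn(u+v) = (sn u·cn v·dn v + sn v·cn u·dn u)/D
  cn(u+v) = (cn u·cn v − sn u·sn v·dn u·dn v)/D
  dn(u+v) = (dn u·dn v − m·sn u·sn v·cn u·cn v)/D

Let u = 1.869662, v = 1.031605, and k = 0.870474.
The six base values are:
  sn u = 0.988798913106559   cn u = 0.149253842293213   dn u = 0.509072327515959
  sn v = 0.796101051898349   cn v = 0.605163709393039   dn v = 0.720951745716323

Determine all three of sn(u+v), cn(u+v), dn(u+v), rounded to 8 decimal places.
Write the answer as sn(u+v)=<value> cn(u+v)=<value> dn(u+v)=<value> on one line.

sn(u+v)=0.92728343 cn(u+v)=-0.37436004 dn(u+v)=0.59031069

m = k² = 0.757724984676
D = 1 − m·sn²u·sn²v = 0.5304693322002805
sn(u+v) = (sn u·cn v·dn v + sn v·cn u·dn u)/D = 0.4918954223299388/0.5304693322002805 = 0.9272834308623556
cn(u+v) = (cn u·cn v − sn u·sn v·dn u·dn v)/D = -0.1985865199248497/0.5304693322002805 = -0.3743600390641861
dn(u+v) = (dn u·dn v − m·sn u·sn v·cn u·cn v)/D = 0.3131417198061906/0.5304693322002805 = 0.5903106943192012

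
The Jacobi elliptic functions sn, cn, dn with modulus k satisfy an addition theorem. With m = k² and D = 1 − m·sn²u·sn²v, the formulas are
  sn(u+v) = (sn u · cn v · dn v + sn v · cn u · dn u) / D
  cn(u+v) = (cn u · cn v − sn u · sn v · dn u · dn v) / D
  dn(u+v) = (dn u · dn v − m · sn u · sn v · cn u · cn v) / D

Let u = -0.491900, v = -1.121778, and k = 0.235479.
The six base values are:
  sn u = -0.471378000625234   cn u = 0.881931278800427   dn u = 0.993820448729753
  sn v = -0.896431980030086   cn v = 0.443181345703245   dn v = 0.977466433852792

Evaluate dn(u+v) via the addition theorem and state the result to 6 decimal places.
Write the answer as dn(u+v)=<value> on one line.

dn(u+v)=0.971891

m = k² = 0.055450359441
D = 1 − m·sn²u·sn²v = 0.9900990317309501
dn(u+v) = (dn u·dn v − m·sn u·sn v·cn u·cn v)/D = 0.9622679908282805/0.9900990317309501 = 0.971890649308066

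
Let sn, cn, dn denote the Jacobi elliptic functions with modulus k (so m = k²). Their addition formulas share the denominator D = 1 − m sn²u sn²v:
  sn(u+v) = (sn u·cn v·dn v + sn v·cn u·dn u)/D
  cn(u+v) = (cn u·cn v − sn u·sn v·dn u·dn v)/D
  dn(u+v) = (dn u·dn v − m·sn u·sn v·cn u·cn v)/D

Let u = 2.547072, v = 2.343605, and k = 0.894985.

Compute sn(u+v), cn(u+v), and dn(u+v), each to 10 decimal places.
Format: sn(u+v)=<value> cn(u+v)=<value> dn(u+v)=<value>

sn u = 0.9915993649967844, cn u = -0.1293472046005402, dn u = 0.4608721178338822
sn v = 0.9992945682626484, cn v = -0.03755483778113152, dn v = 0.4473606489227623
m = k² = 0.800998150225
D = 1 − m·sn²u·sn²v = 0.2135139087480532
sn(u+v) = (sn u·cn v·dn v + sn v·cn u·dn u)/D = -0.07622988881261613/0.2135139087480532 = -0.3570254006382672
cn(u+v) = (cn u·cn v − sn u·sn v·dn u·dn v)/D = -0.1994422053640808/0.2135139087480532 = -0.9340946757685137
dn(u+v) = (dn u·dn v − m·sn u·sn v·cn u·cn v)/D = 0.2023205185423654/0.2135139087480532 = 0.9475753581051429

sn(u+v)=-0.3570254006 cn(u+v)=-0.9340946758 dn(u+v)=0.9475753581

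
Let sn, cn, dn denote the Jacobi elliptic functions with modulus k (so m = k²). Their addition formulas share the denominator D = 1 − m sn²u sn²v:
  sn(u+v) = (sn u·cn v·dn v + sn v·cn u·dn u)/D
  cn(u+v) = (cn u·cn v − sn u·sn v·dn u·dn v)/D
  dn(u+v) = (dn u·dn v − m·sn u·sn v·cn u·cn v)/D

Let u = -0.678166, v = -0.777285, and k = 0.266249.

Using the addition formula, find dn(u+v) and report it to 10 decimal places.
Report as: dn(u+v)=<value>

dn(u+v)=0.9646116884

sn u = -0.6247481823990946, cn u = 0.7808262986023381, dn u = 0.9860686980112563
sn v = -0.6978385402576694, cn v = 0.7162551024118747, dn v = 0.9825878082390959
m = k² = 0.070888530001
D = 1 − m·sn²u·sn²v = 0.9865260207194659
dn(u+v) = (dn u·dn v − m·sn u·sn v·cn u·cn v)/D = 0.9516145304906316/0.9865260207194659 = 0.9646116883938109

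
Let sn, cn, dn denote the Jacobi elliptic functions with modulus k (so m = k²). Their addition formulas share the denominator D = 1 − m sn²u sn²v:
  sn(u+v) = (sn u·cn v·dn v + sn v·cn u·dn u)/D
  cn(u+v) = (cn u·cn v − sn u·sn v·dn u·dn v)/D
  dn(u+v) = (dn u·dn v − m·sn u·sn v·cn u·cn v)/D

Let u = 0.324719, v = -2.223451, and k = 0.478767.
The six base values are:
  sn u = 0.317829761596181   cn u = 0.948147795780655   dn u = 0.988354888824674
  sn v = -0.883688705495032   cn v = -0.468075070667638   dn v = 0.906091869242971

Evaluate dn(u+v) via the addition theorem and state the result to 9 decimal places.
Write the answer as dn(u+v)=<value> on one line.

dn(u+v)=0.882933603

m = k² = 0.229217840289
D = 1 − m·sn²u·sn²v = 0.9819184294985627
dn(u+v) = (dn u·dn v − m·sn u·sn v·cn u·cn v)/D = 0.8669687765489334/0.9819184294985627 = 0.8829336027348721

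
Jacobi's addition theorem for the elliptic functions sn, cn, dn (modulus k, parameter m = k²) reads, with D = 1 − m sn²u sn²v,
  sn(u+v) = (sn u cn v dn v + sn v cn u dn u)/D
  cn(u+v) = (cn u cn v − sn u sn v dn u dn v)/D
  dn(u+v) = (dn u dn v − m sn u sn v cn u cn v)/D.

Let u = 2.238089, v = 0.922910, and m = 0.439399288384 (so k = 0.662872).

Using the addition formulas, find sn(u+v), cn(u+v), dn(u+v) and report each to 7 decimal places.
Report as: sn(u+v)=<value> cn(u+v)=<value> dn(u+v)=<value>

sn u = 0.9467008378749797, cn u = -0.3221141467970808, dn u = 0.7785831321289609
sn v = 0.7673689302656793, cn v = 0.6412058365789468, dn v = 0.8609631229172679
m = k² = 0.439399288384
D = 1 − m·sn²u·sn²v = 0.7681039801662641
sn(u+v) = (sn u·cn v·dn v + sn v·cn u·dn u)/D = 0.330180052074082/0.7681039801662641 = 0.4298637431908777
cn(u+v) = (cn u·cn v − sn u·sn v·dn u·dn v)/D = -0.6935162994188479/0.7681039801662641 = -0.9028937713208166
dn(u+v) = (dn u·dn v − m·sn u·sn v·cn u·cn v)/D = 0.7362614426006132/0.7681039801662641 = 0.9585439753107928

sn(u+v)=0.4298637 cn(u+v)=-0.9028938 dn(u+v)=0.9585440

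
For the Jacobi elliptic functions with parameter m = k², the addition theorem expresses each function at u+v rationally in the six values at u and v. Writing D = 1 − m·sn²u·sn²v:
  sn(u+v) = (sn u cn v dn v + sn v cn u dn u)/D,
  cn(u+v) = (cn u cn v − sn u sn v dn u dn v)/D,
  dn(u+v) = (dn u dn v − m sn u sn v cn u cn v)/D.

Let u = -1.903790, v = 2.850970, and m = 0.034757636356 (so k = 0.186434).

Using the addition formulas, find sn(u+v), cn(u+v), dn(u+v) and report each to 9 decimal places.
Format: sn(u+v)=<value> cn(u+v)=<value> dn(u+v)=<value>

sn u = -0.9512112671796848, cn u = -0.3085403137199714, dn u = 0.9841499838457069
sn v = 0.3129380369283881, cn v = -0.9497735440848028, dn v = 0.9982966378788791
m = k² = 0.034757636356
D = 1 − m·sn²u·sn²v = 0.9969202113454654
sn(u+v) = (sn u·cn v·dn v + sn v·cn u·dn u)/D = 0.8068728013122417/0.9969202113454654 = 0.8093654759223594
cn(u+v) = (cn u·cn v − sn u·sn v·dn u·dn v)/D = 0.5854965331166557/0.9969202113454654 = 0.5873053093451248
dn(u+v) = (dn u·dn v − m·sn u·sn v·cn u·cn v)/D = 0.9855055387994793/0.9969202113454654 = 0.9885500640712454

sn(u+v)=0.809365476 cn(u+v)=0.587305309 dn(u+v)=0.988550064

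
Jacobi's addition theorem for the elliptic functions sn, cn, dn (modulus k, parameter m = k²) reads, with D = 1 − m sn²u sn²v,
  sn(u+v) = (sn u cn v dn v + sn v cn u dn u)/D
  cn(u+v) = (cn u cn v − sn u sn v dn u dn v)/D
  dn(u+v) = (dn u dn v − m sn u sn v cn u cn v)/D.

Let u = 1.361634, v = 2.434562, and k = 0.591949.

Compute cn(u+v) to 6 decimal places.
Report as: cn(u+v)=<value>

cn(u+v)=-0.953749

sn u = 0.9519463358420336, cn u = 0.3062648750296483, dn u = 0.8261135520456979
sn v = 0.8415183856331526, cn v = -0.5402284763332758, dn v = 0.8670989323735114
m = k² = 0.350403618601
D = 1 − m·sn²u·sn²v = 0.7751355849510119
cn(u+v) = (cn u·cn v − sn u·sn v·dn u·dn v)/D = -0.7392846241772083/0.7751355849510119 = -0.9537487873478685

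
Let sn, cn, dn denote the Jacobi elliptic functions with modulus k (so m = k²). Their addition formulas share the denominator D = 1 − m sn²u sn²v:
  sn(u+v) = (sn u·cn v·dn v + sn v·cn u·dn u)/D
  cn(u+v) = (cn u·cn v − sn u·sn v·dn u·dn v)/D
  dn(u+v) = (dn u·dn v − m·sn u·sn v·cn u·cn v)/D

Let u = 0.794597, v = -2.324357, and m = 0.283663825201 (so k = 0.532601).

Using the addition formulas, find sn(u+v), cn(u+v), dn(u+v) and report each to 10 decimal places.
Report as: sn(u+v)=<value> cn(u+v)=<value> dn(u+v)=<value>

sn u = 0.6988551240638701, cn u = 0.7152632491395548, dn u = 0.9281481658033497
sn v = -0.8609197789177085, cn v = -0.5087407338402183, dn v = 0.8886806136813733
m = k² = 0.283663825201
D = 1 − m·sn²u·sn²v = 0.8973157977058308
sn(u+v) = (sn u·cn v·dn v + sn v·cn u·dn u)/D = -0.8874970601370455/0.8973157977058308 = -0.9890576566311561
cn(u+v) = (cn u·cn v − sn u·sn v·dn u·dn v)/D = 0.1323805463825894/0.8973157977058308 = 0.1475294948791128
dn(u+v) = (dn u·dn v − m·sn u·sn v·cn u·cn v)/D = 0.7627237614118191/0.8973157977058308 = 0.850005943684349

sn(u+v)=-0.9890576566 cn(u+v)=0.1475294949 dn(u+v)=0.8500059437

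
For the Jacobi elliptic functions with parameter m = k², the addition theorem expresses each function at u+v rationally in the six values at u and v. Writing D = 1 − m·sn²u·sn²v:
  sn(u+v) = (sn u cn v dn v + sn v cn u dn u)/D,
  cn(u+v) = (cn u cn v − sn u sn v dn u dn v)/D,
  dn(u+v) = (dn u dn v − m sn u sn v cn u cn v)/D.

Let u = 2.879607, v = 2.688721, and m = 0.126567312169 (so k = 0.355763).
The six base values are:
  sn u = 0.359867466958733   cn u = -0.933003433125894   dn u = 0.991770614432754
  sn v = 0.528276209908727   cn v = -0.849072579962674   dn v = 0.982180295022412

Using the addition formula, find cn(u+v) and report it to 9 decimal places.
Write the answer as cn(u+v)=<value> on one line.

cn(u+v)=0.609791908

m = k² = 0.126567312169
D = 1 − m·sn²u·sn²v = 0.9954256558242504
cn(u+v) = (cn u·cn v − sn u·sn v·dn u·dn v)/D = 0.6070025094597727/0.9954256558242504 = 0.6097919075203577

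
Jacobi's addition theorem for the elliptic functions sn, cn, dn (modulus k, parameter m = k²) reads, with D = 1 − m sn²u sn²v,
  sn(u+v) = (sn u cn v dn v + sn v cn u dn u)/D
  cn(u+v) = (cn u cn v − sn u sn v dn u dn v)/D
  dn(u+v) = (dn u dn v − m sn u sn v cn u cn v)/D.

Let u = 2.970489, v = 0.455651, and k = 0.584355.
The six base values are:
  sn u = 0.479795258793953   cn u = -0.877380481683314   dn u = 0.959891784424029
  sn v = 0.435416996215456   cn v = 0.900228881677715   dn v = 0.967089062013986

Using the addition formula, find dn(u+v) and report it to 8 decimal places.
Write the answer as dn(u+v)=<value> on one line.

m = k² = 0.341470766025
D = 1 − m·sn²u·sn²v = 0.9850969146785997
dn(u+v) = (dn u·dn v − m·sn u·sn v·cn u·cn v)/D = 0.9846458955160003/0.9850969146785997 = 0.999542157572642

dn(u+v)=0.99954216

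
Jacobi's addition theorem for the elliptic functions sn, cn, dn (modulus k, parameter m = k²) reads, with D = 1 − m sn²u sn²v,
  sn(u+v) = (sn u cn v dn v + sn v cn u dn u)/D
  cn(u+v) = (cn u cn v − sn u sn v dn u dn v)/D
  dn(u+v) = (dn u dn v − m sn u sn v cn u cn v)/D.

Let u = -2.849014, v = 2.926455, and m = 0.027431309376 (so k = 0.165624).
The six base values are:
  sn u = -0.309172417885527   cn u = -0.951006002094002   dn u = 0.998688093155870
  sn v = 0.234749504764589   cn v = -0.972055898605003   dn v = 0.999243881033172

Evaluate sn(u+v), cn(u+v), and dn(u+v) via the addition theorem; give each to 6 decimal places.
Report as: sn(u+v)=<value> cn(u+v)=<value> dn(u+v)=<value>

m = k² = 0.027431309376
D = 1 − m·sn²u·sn²v = 0.9998555034784579
sn(u+v) = (sn u·cn v·dn v + sn v·cn u·dn u)/D = 0.077350326692635/0.9998555034784579 = 0.07736150516103203
cn(u+v) = (cn u·cn v − sn u·sn v·dn u·dn v)/D = 0.9968590445979327/0.9998555034784579 = 0.9970031080790168
dn(u+v) = (dn u·dn v − m·sn u·sn v·cn u·cn v)/D = 0.9997734264865195/0.9998555034784579 = 0.9999179111465078

sn(u+v)=0.077362 cn(u+v)=0.997003 dn(u+v)=0.999918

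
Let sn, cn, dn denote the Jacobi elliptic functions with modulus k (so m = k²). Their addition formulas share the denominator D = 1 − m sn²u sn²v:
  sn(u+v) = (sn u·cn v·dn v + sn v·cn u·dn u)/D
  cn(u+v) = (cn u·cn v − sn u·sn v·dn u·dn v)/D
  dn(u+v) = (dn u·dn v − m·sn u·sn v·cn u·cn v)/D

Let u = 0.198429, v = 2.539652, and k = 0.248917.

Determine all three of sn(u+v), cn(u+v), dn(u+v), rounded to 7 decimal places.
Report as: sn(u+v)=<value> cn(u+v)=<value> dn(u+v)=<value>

sn u = 0.1970509326446838, cn u = 0.9803932527021289, dn u = 0.9987963573825935
sn v = 0.6049840386378443, cn v = -0.7962375983294455, dn v = 0.9885961801249082
m = k² = 0.061959672889
D = 1 − m·sn²u·sn²v = 0.9991194501665821
sn(u+v) = (sn u·cn v·dn v + sn v·cn u·dn u)/D = 0.4372982529300144/0.9991194501665821 = 0.4376836551996902
cn(u+v) = (cn u·cn v − sn u·sn v·dn u·dn v)/D = -0.8983373050728387/0.9991194501665821 = -0.899129032993062
dn(u+v) = (dn u·dn v − m·sn u·sn v·cn u·cn v)/D = 0.9931722620975894/0.9991194501665821 = 0.9940475705202204

sn(u+v)=0.4376837 cn(u+v)=-0.8991290 dn(u+v)=0.9940476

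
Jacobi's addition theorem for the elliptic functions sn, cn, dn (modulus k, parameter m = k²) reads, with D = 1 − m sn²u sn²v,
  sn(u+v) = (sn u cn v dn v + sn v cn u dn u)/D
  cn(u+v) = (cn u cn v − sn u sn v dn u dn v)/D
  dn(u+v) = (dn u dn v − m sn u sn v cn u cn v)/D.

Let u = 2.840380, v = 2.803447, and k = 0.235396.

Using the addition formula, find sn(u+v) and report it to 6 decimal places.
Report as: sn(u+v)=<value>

sn u = 0.3389209421401192, cn u = -0.9408148569080178, dn u = 0.9968124449580461
sn v = 0.3733083151563895, cn v = -0.9277073363055279, dn v = 0.9961314845113352
m = k² = 0.055411276816
D = 1 − m·sn²u·sn²v = 0.9991129863671173
sn(u+v) = (sn u·cn v·dn v + sn v·cn u·dn u)/D = -0.6632976030810737/0.9991129863671173 = -0.6638864794390226

sn(u+v)=-0.663886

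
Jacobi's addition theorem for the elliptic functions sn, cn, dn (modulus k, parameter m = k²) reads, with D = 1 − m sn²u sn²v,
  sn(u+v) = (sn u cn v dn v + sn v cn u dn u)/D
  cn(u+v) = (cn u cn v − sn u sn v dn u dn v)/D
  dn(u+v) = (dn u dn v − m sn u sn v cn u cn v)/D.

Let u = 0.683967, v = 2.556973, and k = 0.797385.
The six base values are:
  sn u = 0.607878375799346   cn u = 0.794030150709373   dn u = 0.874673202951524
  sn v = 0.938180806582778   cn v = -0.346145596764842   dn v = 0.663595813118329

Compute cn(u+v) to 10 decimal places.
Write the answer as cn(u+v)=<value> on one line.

m = k² = 0.635822838225
D = 1 − m·sn²u·sn²v = 0.7932037782034337
cn(u+v) = (cn u·cn v − sn u·sn v·dn u·dn v)/D = -0.605868868518232/0.7932037782034337 = -0.7638249907110809

cn(u+v)=-0.7638249907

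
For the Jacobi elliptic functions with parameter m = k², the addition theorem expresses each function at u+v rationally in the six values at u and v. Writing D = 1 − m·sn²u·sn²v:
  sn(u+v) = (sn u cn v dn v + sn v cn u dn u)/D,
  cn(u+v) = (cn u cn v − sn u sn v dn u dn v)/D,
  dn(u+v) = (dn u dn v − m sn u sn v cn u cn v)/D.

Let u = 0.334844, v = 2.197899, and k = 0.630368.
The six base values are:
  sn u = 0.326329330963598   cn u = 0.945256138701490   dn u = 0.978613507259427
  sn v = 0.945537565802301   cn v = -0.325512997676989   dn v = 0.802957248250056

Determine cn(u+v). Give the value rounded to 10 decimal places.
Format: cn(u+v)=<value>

cn(u+v)=-0.5717839520

m = k² = 0.397363815424
D = 1 − m·sn²u·sn²v = 0.9621681034108303
cn(u+v) = (cn u·cn v − sn u·sn v·dn u·dn v)/D = -0.5501522806568559/0.9621681034108303 = -0.5717839520002772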